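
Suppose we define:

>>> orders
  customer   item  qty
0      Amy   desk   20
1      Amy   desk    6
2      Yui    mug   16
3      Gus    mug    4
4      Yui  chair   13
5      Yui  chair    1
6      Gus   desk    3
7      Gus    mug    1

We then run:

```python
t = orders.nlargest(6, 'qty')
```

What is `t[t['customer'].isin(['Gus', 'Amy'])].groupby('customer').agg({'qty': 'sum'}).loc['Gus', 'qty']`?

7

take 6 rows with largest qty:
  customer   item  qty
0      Amy   desk   20
2      Yui    mug   16
4      Yui  chair   13
1      Amy   desk    6
3      Gus    mug    4
6      Gus   desk    3
filter rows where customer in ['Gus', 'Amy']:
  customer  item  qty
0      Amy  desk   20
1      Amy  desk    6
3      Gus   mug    4
6      Gus  desk    3
group by customer, sum of qty:
          qty
customer     
Amy        26
Gus         7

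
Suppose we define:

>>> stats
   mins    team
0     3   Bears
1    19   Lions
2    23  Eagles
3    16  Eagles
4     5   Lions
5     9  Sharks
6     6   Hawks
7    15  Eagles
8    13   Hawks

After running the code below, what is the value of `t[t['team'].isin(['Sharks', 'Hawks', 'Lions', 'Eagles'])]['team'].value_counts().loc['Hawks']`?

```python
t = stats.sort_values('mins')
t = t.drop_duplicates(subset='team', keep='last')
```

sort by mins:
   mins    team
0     3   Bears
4     5   Lions
6     6   Hawks
5     9  Sharks
8    13   Hawks
7    15  Eagles
3    16  Eagles
1    19   Lions
2    23  Eagles
drop duplicate team (keep=last):
   mins    team
0     3   Bears
5     9  Sharks
8    13   Hawks
1    19   Lions
2    23  Eagles
filter rows where team in ['Sharks', 'Hawks', 'Lions', 'Eagles']:
   mins    team
5     9  Sharks
8    13   Hawks
1    19   Lions
2    23  Eagles
value_counts of team:
team
Sharks    1
Hawks     1
Lions     1
Eagles    1
Name: count, dtype: int64
value at index 'Hawks' → 1

1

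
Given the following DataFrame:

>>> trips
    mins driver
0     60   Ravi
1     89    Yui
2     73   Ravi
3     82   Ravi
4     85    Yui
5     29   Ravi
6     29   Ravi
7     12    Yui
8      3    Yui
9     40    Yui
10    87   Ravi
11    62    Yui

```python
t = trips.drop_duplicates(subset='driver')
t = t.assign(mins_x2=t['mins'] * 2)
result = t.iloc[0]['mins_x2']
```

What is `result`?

120

drop duplicate driver (keep=first):
   mins driver
0    60   Ravi
1    89    Yui
add column mins_x2 = t['mins'] * 2:
   mins driver  mins_x2
0    60   Ravi      120
1    89    Yui      178
Finally, value at position 0, column 'mins_x2' = 120.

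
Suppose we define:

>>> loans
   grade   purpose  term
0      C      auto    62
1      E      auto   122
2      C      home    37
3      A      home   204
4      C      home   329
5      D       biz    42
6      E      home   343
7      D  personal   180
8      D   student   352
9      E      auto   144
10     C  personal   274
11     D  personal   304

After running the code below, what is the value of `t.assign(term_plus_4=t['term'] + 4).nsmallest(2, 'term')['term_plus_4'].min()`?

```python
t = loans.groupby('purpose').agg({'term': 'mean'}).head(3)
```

46.0

group by purpose, mean of term:
                term
purpose             
auto      109.333333
biz        42.000000
home      228.250000
personal  252.666667
student   352.000000
take first 3 rows:
               term
purpose            
auto     109.333333
biz       42.000000
home     228.250000
add column term_plus_4 = t['term'] + 4:
               term  term_plus_4
purpose                         
auto     109.333333   113.333333
biz       42.000000    46.000000
home     228.250000   232.250000
take 2 rows with smallest term:
               term  term_plus_4
purpose                         
biz       42.000000    46.000000
auto     109.333333   113.333333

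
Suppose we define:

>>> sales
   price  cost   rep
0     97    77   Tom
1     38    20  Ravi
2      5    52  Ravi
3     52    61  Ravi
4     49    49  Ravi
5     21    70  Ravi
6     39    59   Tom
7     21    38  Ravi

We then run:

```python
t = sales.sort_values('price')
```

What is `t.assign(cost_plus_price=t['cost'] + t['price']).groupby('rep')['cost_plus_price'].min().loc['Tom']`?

sort by price:
   price  cost   rep
2      5    52  Ravi
5     21    70  Ravi
7     21    38  Ravi
1     38    20  Ravi
6     39    59   Tom
4     49    49  Ravi
3     52    61  Ravi
0     97    77   Tom
add column cost_plus_price = t['cost'] + t['price']:
   price  cost   rep  cost_plus_price
2      5    52  Ravi               57
5     21    70  Ravi               91
7     21    38  Ravi               59
1     38    20  Ravi               58
6     39    59   Tom               98
4     49    49  Ravi               98
3     52    61  Ravi              113
0     97    77   Tom              174
group by rep, min of cost_plus_price:
rep
Ravi    57
Tom     98
Name: cost_plus_price, dtype: int64

98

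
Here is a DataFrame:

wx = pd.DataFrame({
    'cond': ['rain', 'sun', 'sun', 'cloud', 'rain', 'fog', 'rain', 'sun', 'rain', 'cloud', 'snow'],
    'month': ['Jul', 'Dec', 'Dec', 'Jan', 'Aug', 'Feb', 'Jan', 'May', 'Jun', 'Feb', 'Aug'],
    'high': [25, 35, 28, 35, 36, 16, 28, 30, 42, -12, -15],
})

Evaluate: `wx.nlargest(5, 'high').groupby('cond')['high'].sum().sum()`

178

take 5 rows with largest high:
    cond month  high
8   rain   Jun    42
4   rain   Aug    36
1    sun   Dec    35
3  cloud   Jan    35
7    sun   May    30
group by cond, sum of high:
cond
cloud    35
rain     78
sun      65
Name: high, dtype: int64
The sum of the resulting series is 178.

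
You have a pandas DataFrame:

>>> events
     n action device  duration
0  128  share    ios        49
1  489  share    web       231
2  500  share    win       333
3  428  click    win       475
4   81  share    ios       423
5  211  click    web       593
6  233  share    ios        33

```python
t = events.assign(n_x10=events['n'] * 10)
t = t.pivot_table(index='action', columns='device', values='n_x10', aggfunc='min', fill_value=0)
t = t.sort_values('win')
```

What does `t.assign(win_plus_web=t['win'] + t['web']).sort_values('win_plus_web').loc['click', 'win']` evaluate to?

add column n_x10 = events['n'] * 10:
     n action device  duration  n_x10
0  128  share    ios        49   1280
1  489  share    web       231   4890
2  500  share    win       333   5000
3  428  click    win       475   4280
4   81  share    ios       423    810
5  211  click    web       593   2110
6  233  share    ios        33   2330
pivot: rows=action, cols=device, min(n_x10):
device  ios   web   win
action                 
click     0  2110  4280
share   810  4890  5000
sort by win:
device  ios   web   win
action                 
click     0  2110  4280
share   810  4890  5000
add column win_plus_web = t['win'] + t['web']:
device  ios   web   win  win_plus_web
action                               
click     0  2110  4280          6390
share   810  4890  5000          9890
sort by win_plus_web:
device  ios   web   win  win_plus_web
action                               
click     0  2110  4280          6390
share   810  4890  5000          9890

4280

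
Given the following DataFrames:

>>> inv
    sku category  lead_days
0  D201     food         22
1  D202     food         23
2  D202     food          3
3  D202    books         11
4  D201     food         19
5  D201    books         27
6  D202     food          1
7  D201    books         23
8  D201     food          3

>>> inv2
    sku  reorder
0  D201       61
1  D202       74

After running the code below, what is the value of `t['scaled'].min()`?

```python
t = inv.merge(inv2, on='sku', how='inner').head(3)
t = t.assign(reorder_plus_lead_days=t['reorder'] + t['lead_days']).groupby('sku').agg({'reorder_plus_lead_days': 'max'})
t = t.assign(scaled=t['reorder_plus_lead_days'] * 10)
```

830

merge on 'sku' (how='inner') → 9 rows:
    sku category  lead_days  reorder
0  D201     food         22       61
1  D202     food         23       74
2  D202     food          3       74
3  D202    books         11       74
4  D201     food         19       61
5  D201    books         27       61
6  D202     food          1       74
7  D201    books         23       61
8  D201     food          3       61
take first 3 rows:
    sku category  lead_days  reorder
0  D201     food         22       61
1  D202     food         23       74
2  D202     food          3       74
add column reorder_plus_lead_days = t['reorder'] + t['lead_days']:
    sku category  lead_days  reorder  reorder_plus_lead_days
0  D201     food         22       61                      83
1  D202     food         23       74                      97
2  D202     food          3       74                      77
group by sku, max of reorder_plus_lead_days:
      reorder_plus_lead_days
sku                         
D201                      83
D202                      97
add column scaled = t['reorder_plus_lead_days'] * 10:
      reorder_plus_lead_days  scaled
sku                                 
D201                      83     830
D202                      97     970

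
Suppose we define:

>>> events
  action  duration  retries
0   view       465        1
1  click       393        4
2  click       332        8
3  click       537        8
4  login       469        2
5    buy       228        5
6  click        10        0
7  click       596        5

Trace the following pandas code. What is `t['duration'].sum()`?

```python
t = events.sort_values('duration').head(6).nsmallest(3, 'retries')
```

944

sort by duration:
  action  duration  retries
6  click        10        0
5    buy       228        5
2  click       332        8
1  click       393        4
0   view       465        1
4  login       469        2
3  click       537        8
7  click       596        5
take first 6 rows:
  action  duration  retries
6  click        10        0
5    buy       228        5
2  click       332        8
1  click       393        4
0   view       465        1
4  login       469        2
take 3 rows with smallest retries:
  action  duration  retries
6  click        10        0
0   view       465        1
4  login       469        2
Finally, sum of column 'duration' = 944.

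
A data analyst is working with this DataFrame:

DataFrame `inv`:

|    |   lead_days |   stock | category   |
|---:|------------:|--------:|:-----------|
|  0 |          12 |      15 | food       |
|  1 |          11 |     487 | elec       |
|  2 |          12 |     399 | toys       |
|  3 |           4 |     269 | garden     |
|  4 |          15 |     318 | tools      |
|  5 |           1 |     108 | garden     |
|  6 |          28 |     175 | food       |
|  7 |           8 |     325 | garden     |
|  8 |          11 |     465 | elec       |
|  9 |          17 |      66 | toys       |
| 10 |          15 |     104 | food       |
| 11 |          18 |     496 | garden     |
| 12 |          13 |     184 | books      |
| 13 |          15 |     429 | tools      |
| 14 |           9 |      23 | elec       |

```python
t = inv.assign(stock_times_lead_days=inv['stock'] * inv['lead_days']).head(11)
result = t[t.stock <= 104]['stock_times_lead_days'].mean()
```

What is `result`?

add column stock_times_lead_days = inv['stock'] * inv['lead_days']:
    lead_days  stock category  stock_times_lead_days
0          12     15     food                    180
1          11    487     elec                   5357
2          12    399     toys                   4788
3           4    269   garden                   1076
4          15    318    tools                   4770
5           1    108   garden                    108
6          28    175     food                   4900
7           8    325   garden                   2600
8          11    465     elec                   5115
9          17     66     toys                   1122
10         15    104     food                   1560
11         18    496   garden                   8928
12         13    184    books                   2392
13         15    429    tools                   6435
14          9     23     elec                    207
take first 11 rows:
    lead_days  stock category  stock_times_lead_days
0          12     15     food                    180
1          11    487     elec                   5357
2          12    399     toys                   4788
3           4    269   garden                   1076
4          15    318    tools                   4770
5           1    108   garden                    108
6          28    175     food                   4900
7           8    325   garden                   2600
8          11    465     elec                   5115
9          17     66     toys                   1122
10         15    104     food                   1560
filter rows where stock <= 104:
    lead_days  stock category  stock_times_lead_days
0          12     15     food                    180
9          17     66     toys                   1122
10         15    104     food                   1560
Finally, mean of column 'stock_times_lead_days' = 954.0.

954.0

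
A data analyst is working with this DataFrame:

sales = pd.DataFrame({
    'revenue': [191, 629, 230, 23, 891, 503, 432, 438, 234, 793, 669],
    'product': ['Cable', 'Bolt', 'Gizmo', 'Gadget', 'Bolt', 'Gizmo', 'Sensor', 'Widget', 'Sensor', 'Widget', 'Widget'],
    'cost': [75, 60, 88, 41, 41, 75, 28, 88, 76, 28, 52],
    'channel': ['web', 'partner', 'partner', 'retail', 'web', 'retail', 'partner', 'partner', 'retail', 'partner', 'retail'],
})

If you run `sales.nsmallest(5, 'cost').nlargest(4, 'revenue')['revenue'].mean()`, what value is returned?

take 5 rows with smallest cost:
    revenue product  cost  channel
6       432  Sensor    28  partner
9       793  Widget    28  partner
3        23  Gadget    41   retail
4       891    Bolt    41      web
10      669  Widget    52   retail
take 4 rows with largest revenue:
    revenue product  cost  channel
4       891    Bolt    41      web
9       793  Widget    28  partner
10      669  Widget    52   retail
6       432  Sensor    28  partner

696.25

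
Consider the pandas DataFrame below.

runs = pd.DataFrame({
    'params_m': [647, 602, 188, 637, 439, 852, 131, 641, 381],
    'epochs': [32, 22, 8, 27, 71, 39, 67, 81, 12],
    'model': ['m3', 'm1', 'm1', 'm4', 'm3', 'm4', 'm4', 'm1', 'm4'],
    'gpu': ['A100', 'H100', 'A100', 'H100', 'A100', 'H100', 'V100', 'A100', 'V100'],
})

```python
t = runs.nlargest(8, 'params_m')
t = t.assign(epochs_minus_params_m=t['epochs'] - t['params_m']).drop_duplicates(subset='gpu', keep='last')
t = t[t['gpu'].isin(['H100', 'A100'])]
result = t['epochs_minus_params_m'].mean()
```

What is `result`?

take 8 rows with largest params_m:
   params_m  epochs model   gpu
5       852      39    m4  H100
0       647      32    m3  A100
7       641      81    m1  A100
3       637      27    m4  H100
1       602      22    m1  H100
4       439      71    m3  A100
8       381      12    m4  V100
2       188       8    m1  A100
add column epochs_minus_params_m = t['epochs'] - t['params_m']:
   params_m  epochs model   gpu  epochs_minus_params_m
5       852      39    m4  H100                   -813
0       647      32    m3  A100                   -615
7       641      81    m1  A100                   -560
3       637      27    m4  H100                   -610
1       602      22    m1  H100                   -580
4       439      71    m3  A100                   -368
8       381      12    m4  V100                   -369
2       188       8    m1  A100                   -180
drop duplicate gpu (keep=last):
   params_m  epochs model   gpu  epochs_minus_params_m
1       602      22    m1  H100                   -580
8       381      12    m4  V100                   -369
2       188       8    m1  A100                   -180
filter rows where gpu in ['H100', 'A100']:
   params_m  epochs model   gpu  epochs_minus_params_m
1       602      22    m1  H100                   -580
2       188       8    m1  A100                   -180

-380.0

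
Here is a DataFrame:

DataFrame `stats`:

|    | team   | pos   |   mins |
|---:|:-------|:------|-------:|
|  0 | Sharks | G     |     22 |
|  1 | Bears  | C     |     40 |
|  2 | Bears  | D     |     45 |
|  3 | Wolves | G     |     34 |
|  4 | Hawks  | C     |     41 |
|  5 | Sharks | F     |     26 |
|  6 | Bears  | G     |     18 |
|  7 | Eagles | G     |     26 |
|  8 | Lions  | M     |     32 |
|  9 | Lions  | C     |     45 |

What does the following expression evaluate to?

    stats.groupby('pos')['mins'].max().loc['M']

group by pos, max of mins:
pos
C    45
D    45
F    26
G    34
M    32
Name: mins, dtype: int64

32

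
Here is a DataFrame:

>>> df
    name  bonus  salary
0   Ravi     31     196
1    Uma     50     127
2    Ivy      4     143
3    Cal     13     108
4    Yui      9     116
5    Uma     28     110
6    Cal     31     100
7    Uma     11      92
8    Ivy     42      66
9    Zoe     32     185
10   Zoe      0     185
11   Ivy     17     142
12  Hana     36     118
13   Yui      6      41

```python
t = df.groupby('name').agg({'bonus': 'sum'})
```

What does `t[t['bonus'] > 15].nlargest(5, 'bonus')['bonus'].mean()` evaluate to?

group by name, sum of bonus:
      bonus
name       
Cal      44
Hana     36
Ivy      63
Ravi     31
Uma      89
Yui      15
Zoe      32
filter rows where bonus > 15:
      bonus
name       
Cal      44
Hana     36
Ivy      63
Ravi     31
Uma      89
Zoe      32
take 5 rows with largest bonus:
      bonus
name       
Uma      89
Ivy      63
Cal      44
Hana     36
Zoe      32
Reading off the mean of column 'bonus', we get 52.8.

52.8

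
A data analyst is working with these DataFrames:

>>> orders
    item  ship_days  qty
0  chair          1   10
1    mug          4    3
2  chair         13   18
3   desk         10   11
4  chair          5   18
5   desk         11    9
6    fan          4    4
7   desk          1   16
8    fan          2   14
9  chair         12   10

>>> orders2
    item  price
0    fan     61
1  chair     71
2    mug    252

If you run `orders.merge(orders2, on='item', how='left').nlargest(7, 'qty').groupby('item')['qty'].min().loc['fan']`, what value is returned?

14

merge on 'item' (how='left') → 10 rows:
    item  ship_days  qty  price
0  chair          1   10   71.0
1    mug          4    3  252.0
2  chair         13   18   71.0
3   desk         10   11    NaN
4  chair          5   18   71.0
5   desk         11    9    NaN
6    fan          4    4   61.0
7   desk          1   16    NaN
8    fan          2   14   61.0
9  chair         12   10   71.0
take 7 rows with largest qty:
    item  ship_days  qty  price
2  chair         13   18   71.0
4  chair          5   18   71.0
7   desk          1   16    NaN
8    fan          2   14   61.0
3   desk         10   11    NaN
0  chair          1   10   71.0
9  chair         12   10   71.0
group by item, min of qty:
item
chair    10
desk     11
fan      14
Name: qty, dtype: int64
The value at index 'fan' is 14.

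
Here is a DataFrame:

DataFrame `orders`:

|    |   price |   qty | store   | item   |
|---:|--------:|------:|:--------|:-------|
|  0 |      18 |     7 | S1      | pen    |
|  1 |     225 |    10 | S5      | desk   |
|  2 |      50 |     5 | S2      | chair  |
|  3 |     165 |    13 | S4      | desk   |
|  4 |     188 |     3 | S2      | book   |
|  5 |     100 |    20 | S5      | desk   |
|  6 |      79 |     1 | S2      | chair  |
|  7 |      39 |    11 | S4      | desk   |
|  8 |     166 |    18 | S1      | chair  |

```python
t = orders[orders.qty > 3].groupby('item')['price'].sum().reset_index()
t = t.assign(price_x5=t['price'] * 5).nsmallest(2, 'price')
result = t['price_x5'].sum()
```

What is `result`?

1170

filter rows where qty > 3:
   price  qty store   item
0     18    7    S1    pen
1    225   10    S5   desk
2     50    5    S2  chair
3    165   13    S4   desk
5    100   20    S5   desk
7     39   11    S4   desk
8    166   18    S1  chair
group by item, sum of price:
item
chair    216
desk     529
pen       18
Name: price, dtype: int64
reset_index():
    item  price
0  chair    216
1   desk    529
2    pen     18
add column price_x5 = t['price'] * 5:
    item  price  price_x5
0  chair    216      1080
1   desk    529      2645
2    pen     18        90
take 2 rows with smallest price:
    item  price  price_x5
2    pen     18        90
0  chair    216      1080
Reading off the sum of column 'price_x5', we get 1170.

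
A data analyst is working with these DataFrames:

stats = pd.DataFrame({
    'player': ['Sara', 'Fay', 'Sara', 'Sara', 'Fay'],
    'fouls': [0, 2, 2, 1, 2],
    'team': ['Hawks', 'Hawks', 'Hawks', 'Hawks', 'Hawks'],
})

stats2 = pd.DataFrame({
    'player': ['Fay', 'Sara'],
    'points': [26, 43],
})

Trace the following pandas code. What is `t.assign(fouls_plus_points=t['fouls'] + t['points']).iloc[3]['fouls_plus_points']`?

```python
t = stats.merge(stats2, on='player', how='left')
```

44

merge on 'player' (how='left') → 5 rows:
  player  fouls   team  points
0   Sara      0  Hawks      43
1    Fay      2  Hawks      26
2   Sara      2  Hawks      43
3   Sara      1  Hawks      43
4    Fay      2  Hawks      26
add column fouls_plus_points = t['fouls'] + t['points']:
  player  fouls   team  points  fouls_plus_points
0   Sara      0  Hawks      43                 43
1    Fay      2  Hawks      26                 28
2   Sara      2  Hawks      43                 45
3   Sara      1  Hawks      43                 44
4    Fay      2  Hawks      26                 28
The value at position 3, column 'fouls_plus_points' is 44.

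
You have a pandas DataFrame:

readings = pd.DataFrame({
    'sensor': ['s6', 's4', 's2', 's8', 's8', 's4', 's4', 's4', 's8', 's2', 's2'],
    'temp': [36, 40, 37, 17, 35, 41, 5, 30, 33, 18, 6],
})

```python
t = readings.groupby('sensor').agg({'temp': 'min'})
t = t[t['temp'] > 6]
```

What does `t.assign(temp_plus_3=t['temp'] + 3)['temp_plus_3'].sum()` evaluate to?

group by sensor, min of temp:
        temp
sensor      
s2         6
s4         5
s6        36
s8        17
filter rows where temp > 6:
        temp
sensor      
s6        36
s8        17
add column temp_plus_3 = t['temp'] + 3:
        temp  temp_plus_3
sensor                   
s6        36           39
s8        17           20
Taking the sum of column 'temp_plus_3' gives 59.

59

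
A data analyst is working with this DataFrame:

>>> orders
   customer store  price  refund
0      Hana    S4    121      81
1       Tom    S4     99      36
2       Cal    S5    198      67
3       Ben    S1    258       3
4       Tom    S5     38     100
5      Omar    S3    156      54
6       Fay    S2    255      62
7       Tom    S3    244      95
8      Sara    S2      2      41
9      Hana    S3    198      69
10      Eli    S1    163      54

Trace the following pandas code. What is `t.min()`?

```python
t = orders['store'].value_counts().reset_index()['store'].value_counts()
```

1

value_counts of store:
store
S3    3
S4    2
S5    2
S1    2
S2    2
Name: count, dtype: int64
reset_index():
  store  count
0    S3      3
1    S4      2
2    S5      2
3    S1      2
4    S2      2
value_counts of store:
store
S3    1
S4    1
S5    1
S1    1
S2    1
Name: count, dtype: int64
The min of the resulting series is 1.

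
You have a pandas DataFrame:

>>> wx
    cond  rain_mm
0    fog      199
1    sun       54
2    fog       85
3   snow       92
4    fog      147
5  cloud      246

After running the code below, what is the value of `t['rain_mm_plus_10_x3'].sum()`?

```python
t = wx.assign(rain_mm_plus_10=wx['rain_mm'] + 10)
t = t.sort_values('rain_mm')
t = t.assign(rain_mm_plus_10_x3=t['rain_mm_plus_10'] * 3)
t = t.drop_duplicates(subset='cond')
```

1551

add column rain_mm_plus_10 = wx['rain_mm'] + 10:
    cond  rain_mm  rain_mm_plus_10
0    fog      199              209
1    sun       54               64
2    fog       85               95
3   snow       92              102
4    fog      147              157
5  cloud      246              256
sort by rain_mm:
    cond  rain_mm  rain_mm_plus_10
1    sun       54               64
2    fog       85               95
3   snow       92              102
4    fog      147              157
0    fog      199              209
5  cloud      246              256
add column rain_mm_plus_10_x3 = t['rain_mm_plus_10'] * 3:
    cond  rain_mm  rain_mm_plus_10  rain_mm_plus_10_x3
1    sun       54               64                 192
2    fog       85               95                 285
3   snow       92              102                 306
4    fog      147              157                 471
0    fog      199              209                 627
5  cloud      246              256                 768
drop duplicate cond (keep=first):
    cond  rain_mm  rain_mm_plus_10  rain_mm_plus_10_x3
1    sun       54               64                 192
2    fog       85               95                 285
3   snow       92              102                 306
5  cloud      246              256                 768
So sum() = 1551.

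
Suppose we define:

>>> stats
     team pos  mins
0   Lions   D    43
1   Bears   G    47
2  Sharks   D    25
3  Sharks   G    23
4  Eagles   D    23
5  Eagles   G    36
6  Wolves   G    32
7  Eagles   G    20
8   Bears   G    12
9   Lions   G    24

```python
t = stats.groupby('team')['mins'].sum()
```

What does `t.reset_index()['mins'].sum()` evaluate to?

285

group by team, sum of mins:
team
Bears     59
Eagles    79
Lions     67
Sharks    48
Wolves    32
Name: mins, dtype: int64
reset_index():
     team  mins
0   Bears    59
1  Eagles    79
2   Lions    67
3  Sharks    48
4  Wolves    32
So sum() = 285.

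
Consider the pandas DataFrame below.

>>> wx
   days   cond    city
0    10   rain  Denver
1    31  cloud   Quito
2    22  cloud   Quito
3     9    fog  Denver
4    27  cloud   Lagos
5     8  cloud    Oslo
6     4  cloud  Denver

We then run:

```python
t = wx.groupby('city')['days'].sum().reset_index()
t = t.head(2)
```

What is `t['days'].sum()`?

group by city, sum of days:
city
Denver    23
Lagos     27
Oslo       8
Quito     53
Name: days, dtype: int64
reset_index():
     city  days
0  Denver    23
1   Lagos    27
2    Oslo     8
3   Quito    53
take first 2 rows:
     city  days
0  Denver    23
1   Lagos    27

50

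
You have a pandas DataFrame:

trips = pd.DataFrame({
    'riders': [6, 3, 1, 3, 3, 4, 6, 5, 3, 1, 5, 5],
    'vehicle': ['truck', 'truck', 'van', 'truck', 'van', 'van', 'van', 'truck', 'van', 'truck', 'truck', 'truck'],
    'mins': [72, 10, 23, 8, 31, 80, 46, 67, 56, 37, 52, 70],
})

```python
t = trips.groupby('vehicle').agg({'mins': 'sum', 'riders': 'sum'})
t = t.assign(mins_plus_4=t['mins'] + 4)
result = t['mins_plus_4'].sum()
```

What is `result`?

group by vehicle: sum(mins), sum(riders):
         mins  riders
vehicle              
truck     316      28
van       236      17
add column mins_plus_4 = t['mins'] + 4:
         mins  riders  mins_plus_4
vehicle                           
truck     316      28          320
van       236      17          240

560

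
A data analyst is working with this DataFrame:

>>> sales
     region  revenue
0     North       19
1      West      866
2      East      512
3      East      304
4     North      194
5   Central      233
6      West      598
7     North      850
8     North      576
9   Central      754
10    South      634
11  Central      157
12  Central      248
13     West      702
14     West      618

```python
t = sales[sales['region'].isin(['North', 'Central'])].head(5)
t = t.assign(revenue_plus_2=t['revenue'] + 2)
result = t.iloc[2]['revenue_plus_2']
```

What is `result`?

235

filter rows where region in ['North', 'Central']:
     region  revenue
0     North       19
4     North      194
5   Central      233
7     North      850
8     North      576
9   Central      754
11  Central      157
12  Central      248
take first 5 rows:
    region  revenue
0    North       19
4    North      194
5  Central      233
7    North      850
8    North      576
add column revenue_plus_2 = t['revenue'] + 2:
    region  revenue  revenue_plus_2
0    North       19              21
4    North      194             196
5  Central      233             235
7    North      850             852
8    North      576             578
Hence 235.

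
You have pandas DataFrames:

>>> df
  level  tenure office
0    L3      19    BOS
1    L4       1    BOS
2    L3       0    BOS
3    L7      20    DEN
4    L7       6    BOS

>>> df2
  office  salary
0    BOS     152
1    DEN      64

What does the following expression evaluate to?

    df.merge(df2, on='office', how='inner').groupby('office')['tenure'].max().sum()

merge on 'office' (how='inner') → 5 rows:
  level  tenure office  salary
0    L3      19    BOS     152
1    L4       1    BOS     152
2    L3       0    BOS     152
3    L7      20    DEN      64
4    L7       6    BOS     152
group by office, max of tenure:
office
BOS    19
DEN    20
Name: tenure, dtype: int64

39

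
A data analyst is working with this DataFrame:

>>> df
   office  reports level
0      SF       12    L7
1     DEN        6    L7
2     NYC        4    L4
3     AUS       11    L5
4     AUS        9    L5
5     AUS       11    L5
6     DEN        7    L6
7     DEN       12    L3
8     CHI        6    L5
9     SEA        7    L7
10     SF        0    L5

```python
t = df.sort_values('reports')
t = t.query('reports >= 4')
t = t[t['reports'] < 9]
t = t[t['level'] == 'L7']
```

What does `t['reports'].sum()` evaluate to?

sort by reports:
   office  reports level
10     SF        0    L5
2     NYC        4    L4
1     DEN        6    L7
8     CHI        6    L5
6     DEN        7    L6
9     SEA        7    L7
4     AUS        9    L5
3     AUS       11    L5
5     AUS       11    L5
0      SF       12    L7
7     DEN       12    L3
filter rows where reports >= 4:
  office  reports level
2    NYC        4    L4
1    DEN        6    L7
8    CHI        6    L5
6    DEN        7    L6
9    SEA        7    L7
4    AUS        9    L5
3    AUS       11    L5
5    AUS       11    L5
0     SF       12    L7
7    DEN       12    L3
filter rows where reports < 9:
  office  reports level
2    NYC        4    L4
1    DEN        6    L7
8    CHI        6    L5
6    DEN        7    L6
9    SEA        7    L7
filter rows where level == 'L7':
  office  reports level
1    DEN        6    L7
9    SEA        7    L7
Reading off the sum of column 'reports', we get 13.

13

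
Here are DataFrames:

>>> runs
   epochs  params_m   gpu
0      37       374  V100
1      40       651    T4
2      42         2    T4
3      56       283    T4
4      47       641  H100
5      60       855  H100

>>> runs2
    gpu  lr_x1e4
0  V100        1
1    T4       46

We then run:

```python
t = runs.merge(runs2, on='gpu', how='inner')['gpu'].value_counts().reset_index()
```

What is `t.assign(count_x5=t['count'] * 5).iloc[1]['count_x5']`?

merge on 'gpu' (how='inner') → 4 rows:
   epochs  params_m   gpu  lr_x1e4
0      37       374  V100        1
1      40       651    T4       46
2      42         2    T4       46
3      56       283    T4       46
value_counts of gpu:
gpu
T4      3
V100    1
Name: count, dtype: int64
reset_index():
    gpu  count
0    T4      3
1  V100      1
add column count_x5 = t['count'] * 5:
    gpu  count  count_x5
0    T4      3        15
1  V100      1         5

5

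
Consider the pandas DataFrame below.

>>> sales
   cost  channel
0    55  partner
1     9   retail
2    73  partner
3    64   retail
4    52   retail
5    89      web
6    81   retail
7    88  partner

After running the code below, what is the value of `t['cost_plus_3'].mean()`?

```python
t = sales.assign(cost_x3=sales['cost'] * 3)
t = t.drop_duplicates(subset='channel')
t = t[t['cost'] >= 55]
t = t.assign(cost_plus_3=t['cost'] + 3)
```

add column cost_x3 = sales['cost'] * 3:
   cost  channel  cost_x3
0    55  partner      165
1     9   retail       27
2    73  partner      219
3    64   retail      192
4    52   retail      156
5    89      web      267
6    81   retail      243
7    88  partner      264
drop duplicate channel (keep=first):
   cost  channel  cost_x3
0    55  partner      165
1     9   retail       27
5    89      web      267
filter rows where cost >= 55:
   cost  channel  cost_x3
0    55  partner      165
5    89      web      267
add column cost_plus_3 = t['cost'] + 3:
   cost  channel  cost_x3  cost_plus_3
0    55  partner      165           58
5    89      web      267           92

75.0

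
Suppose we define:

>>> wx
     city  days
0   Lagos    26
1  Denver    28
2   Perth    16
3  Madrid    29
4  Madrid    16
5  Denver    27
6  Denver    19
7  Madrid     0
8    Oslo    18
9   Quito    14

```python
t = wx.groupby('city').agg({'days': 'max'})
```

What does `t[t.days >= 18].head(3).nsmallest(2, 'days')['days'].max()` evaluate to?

group by city, max of days:
        days
city        
Denver    28
Lagos     26
Madrid    29
Oslo      18
Perth     16
Quito     14
filter rows where days >= 18:
        days
city        
Denver    28
Lagos     26
Madrid    29
Oslo      18
take first 3 rows:
        days
city        
Denver    28
Lagos     26
Madrid    29
take 2 rows with smallest days:
        days
city        
Lagos     26
Denver    28
Hence 28.

28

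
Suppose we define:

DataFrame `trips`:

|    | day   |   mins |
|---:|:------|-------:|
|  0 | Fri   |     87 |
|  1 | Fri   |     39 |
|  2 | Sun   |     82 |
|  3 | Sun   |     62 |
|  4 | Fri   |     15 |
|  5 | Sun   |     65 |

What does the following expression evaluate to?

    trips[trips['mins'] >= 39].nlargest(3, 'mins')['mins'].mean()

filter rows where mins >= 39:
   day  mins
0  Fri    87
1  Fri    39
2  Sun    82
3  Sun    62
5  Sun    65
take 3 rows with largest mins:
   day  mins
0  Fri    87
2  Sun    82
5  Sun    65
Taking the mean of column 'mins' gives 78.0.

78.0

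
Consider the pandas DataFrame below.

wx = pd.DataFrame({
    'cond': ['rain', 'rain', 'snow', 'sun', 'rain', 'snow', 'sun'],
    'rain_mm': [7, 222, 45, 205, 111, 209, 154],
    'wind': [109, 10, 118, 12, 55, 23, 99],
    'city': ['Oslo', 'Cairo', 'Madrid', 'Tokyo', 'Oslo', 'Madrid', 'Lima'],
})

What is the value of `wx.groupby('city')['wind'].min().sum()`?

group by city, min of wind:
city
Cairo     10
Lima      99
Madrid    23
Oslo      55
Tokyo     12
Name: wind, dtype: int64
The sum of the resulting series is 199.

199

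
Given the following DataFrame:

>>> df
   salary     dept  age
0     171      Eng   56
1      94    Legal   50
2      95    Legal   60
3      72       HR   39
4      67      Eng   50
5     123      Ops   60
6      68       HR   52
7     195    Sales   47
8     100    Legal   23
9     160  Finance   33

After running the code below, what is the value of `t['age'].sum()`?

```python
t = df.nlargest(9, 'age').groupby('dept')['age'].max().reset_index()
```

308

take 9 rows with largest age:
   salary     dept  age
2      95    Legal   60
5     123      Ops   60
0     171      Eng   56
6      68       HR   52
1      94    Legal   50
4      67      Eng   50
7     195    Sales   47
3      72       HR   39
9     160  Finance   33
group by dept, max of age:
dept
Eng        56
Finance    33
HR         52
Legal      60
Ops        60
Sales      47
Name: age, dtype: int64
reset_index():
      dept  age
0      Eng   56
1  Finance   33
2       HR   52
3    Legal   60
4      Ops   60
5    Sales   47
Then the sum of column 'age': 308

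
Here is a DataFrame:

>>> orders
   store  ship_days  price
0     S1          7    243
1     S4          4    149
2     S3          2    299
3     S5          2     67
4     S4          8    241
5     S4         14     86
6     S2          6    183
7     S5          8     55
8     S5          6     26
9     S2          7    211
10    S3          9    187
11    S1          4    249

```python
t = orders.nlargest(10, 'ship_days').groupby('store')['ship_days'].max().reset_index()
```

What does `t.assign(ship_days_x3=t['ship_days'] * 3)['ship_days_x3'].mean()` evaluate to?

27.0

take 10 rows with largest ship_days:
   store  ship_days  price
5     S4         14     86
10    S3          9    187
4     S4          8    241
7     S5          8     55
0     S1          7    243
9     S2          7    211
6     S2          6    183
8     S5          6     26
1     S4          4    149
11    S1          4    249
group by store, max of ship_days:
store
S1     7
S2     7
S3     9
S4    14
S5     8
Name: ship_days, dtype: int64
reset_index():
  store  ship_days
0    S1          7
1    S2          7
2    S3          9
3    S4         14
4    S5          8
add column ship_days_x3 = t['ship_days'] * 3:
  store  ship_days  ship_days_x3
0    S1          7            21
1    S2          7            21
2    S3          9            27
3    S4         14            42
4    S5          8            24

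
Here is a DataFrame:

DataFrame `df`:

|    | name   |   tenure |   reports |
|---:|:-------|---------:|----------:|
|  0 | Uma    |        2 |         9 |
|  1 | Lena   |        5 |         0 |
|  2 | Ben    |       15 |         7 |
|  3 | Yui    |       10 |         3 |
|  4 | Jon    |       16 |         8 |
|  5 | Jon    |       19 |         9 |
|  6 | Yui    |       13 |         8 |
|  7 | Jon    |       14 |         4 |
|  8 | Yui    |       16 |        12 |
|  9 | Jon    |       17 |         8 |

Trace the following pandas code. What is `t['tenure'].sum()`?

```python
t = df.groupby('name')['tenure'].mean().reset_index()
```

group by name, mean of tenure:
name
Ben     15.0
Jon     16.5
Lena     5.0
Uma      2.0
Yui     13.0
Name: tenure, dtype: float64
reset_index():
   name  tenure
0   Ben    15.0
1   Jon    16.5
2  Lena     5.0
3   Uma     2.0
4   Yui    13.0
Taking the sum of column 'tenure' gives 51.5.

51.5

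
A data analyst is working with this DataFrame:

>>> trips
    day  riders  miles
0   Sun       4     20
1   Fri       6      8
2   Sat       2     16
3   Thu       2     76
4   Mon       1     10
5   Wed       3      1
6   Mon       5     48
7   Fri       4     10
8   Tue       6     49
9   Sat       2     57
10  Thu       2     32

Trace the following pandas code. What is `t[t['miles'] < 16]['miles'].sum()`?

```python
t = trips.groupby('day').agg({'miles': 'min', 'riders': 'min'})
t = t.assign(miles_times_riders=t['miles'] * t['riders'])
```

group by day: min(miles), min(riders):
     miles  riders
day               
Fri      8       4
Mon     10       1
Sat     16       2
Sun     20       4
Thu     32       2
Tue     49       6
Wed      1       3
add column miles_times_riders = t['miles'] * t['riders']:
     miles  riders  miles_times_riders
day                                   
Fri      8       4                  32
Mon     10       1                  10
Sat     16       2                  32
Sun     20       4                  80
Thu     32       2                  64
Tue     49       6                 294
Wed      1       3                   3
filter rows where miles < 16:
     miles  riders  miles_times_riders
day                                   
Fri      8       4                  32
Mon     10       1                  10
Wed      1       3                   3
So sum() = 19.

19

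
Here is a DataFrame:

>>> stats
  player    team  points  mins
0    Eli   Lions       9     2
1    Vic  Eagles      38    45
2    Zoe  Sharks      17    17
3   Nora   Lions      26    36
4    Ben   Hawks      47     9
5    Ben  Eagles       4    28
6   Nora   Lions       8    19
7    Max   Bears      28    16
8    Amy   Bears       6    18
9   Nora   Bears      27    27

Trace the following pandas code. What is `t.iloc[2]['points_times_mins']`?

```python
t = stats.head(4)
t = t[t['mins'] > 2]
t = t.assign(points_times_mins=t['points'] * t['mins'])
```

take first 4 rows:
  player    team  points  mins
0    Eli   Lions       9     2
1    Vic  Eagles      38    45
2    Zoe  Sharks      17    17
3   Nora   Lions      26    36
filter rows where mins > 2:
  player    team  points  mins
1    Vic  Eagles      38    45
2    Zoe  Sharks      17    17
3   Nora   Lions      26    36
add column points_times_mins = t['points'] * t['mins']:
  player    team  points  mins  points_times_mins
1    Vic  Eagles      38    45               1710
2    Zoe  Sharks      17    17                289
3   Nora   Lions      26    36                936

936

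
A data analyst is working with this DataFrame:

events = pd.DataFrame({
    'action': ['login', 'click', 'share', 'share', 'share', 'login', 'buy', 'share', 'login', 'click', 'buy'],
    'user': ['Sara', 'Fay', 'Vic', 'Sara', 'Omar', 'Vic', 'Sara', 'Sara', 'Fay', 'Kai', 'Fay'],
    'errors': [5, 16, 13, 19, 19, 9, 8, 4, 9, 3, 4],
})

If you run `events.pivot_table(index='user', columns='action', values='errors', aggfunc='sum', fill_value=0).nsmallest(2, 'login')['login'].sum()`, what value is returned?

pivot: rows=user, cols=action, sum(errors):
action  buy  click  login  share
user                            
Fay       4     16      9      0
Kai       0      3      0      0
Omar      0      0      0     19
Sara      8      0      5     23
Vic       0      0      9     13
take 2 rows with smallest login:
action  buy  click  login  share
user                            
Kai       0      3      0      0
Omar      0      0      0     19
So sum() = 0.

0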